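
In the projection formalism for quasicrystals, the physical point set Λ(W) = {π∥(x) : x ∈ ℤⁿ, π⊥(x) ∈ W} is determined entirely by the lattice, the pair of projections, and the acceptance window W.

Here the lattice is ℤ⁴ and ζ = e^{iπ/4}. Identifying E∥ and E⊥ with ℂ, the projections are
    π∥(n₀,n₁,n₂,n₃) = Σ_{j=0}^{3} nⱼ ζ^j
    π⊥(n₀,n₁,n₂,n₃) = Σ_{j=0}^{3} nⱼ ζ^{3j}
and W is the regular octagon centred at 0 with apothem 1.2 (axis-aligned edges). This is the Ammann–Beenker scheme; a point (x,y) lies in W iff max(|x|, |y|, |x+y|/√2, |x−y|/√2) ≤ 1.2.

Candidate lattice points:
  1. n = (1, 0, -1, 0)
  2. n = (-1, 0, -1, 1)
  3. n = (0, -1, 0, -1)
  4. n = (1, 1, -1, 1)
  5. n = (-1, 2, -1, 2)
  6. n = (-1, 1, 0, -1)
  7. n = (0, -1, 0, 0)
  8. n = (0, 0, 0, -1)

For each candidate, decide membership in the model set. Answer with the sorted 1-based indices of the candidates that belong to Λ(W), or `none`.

7, 8

With ζ = e^{iπ/4} the internal vectors are ζ^0,ζ^3,ζ^6,ζ^9.
#1 (1, 0, -1, 0): internal (1.000000, 1.000000); octagon support 1.414214 vs apothem 1.2 → ∉ W
#2 (-1, 0, -1, 1): internal (-0.292893, 1.707107); octagon support 1.707107 vs apothem 1.2 → ∉ W
#3 (0, -1, 0, -1): internal (0.000000, -1.414214); octagon support 1.414214 vs apothem 1.2 → ∉ W
#4 (1, 1, -1, 1): internal (1.000000, 2.414214); octagon support 2.414214 vs apothem 1.2 → ∉ W
#5 (-1, 2, -1, 2): internal (-1.000000, 3.828427); octagon support 3.828427 vs apothem 1.2 → ∉ W
#6 (-1, 1, 0, -1): internal (-2.414214, 0.000000); octagon support 2.414214 vs apothem 1.2 → ∉ W
#7 (0, -1, 0, 0): internal (0.707107, -0.707107); octagon support 1.000000 vs apothem 1.2 → ∈ W
#8 (0, 0, 0, -1): internal (-0.707107, -0.707107); octagon support 1.000000 vs apothem 1.2 → ∈ W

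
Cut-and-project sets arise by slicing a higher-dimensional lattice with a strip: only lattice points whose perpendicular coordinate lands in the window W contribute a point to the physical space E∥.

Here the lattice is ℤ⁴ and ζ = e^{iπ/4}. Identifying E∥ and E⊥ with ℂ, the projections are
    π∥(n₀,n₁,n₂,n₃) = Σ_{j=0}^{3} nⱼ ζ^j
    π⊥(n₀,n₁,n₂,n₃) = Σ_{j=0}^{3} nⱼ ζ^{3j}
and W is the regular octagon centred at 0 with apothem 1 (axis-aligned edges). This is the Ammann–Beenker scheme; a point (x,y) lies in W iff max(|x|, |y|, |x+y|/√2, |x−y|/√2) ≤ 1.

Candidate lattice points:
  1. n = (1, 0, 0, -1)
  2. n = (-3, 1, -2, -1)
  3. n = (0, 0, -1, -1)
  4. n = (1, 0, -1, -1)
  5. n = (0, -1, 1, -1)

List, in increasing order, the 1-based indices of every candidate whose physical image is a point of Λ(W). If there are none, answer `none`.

With ζ = e^{iπ/4} the internal vectors are ζ^0,ζ^3,ζ^6,ζ^9.
candidate 1: n = (1, 0, 0, -1) → π⊥ ≈ (+0.292893, -0.707107); max(|x|,|y|,|x±y|/√2) = 0.707107 ≤ 1 ⇒ ∈ W
candidate 2: n = (-3, 1, -2, -1) → π⊥ ≈ (-4.414214, +2.000000); max(|x|,|y|,|x±y|/√2) = 4.535534 > 1 ⇒ ∉ W
candidate 3: n = (0, 0, -1, -1) → π⊥ ≈ (-0.707107, +0.292893); max(|x|,|y|,|x±y|/√2) = 0.707107 ≤ 1 ⇒ ∈ W
candidate 4: n = (1, 0, -1, -1) → π⊥ ≈ (+0.292893, +0.292893); max(|x|,|y|,|x±y|/√2) = 0.414214 ≤ 1 ⇒ ∈ W
candidate 5: n = (0, -1, 1, -1) → π⊥ ≈ (+0.000000, -2.414214); max(|x|,|y|,|x±y|/√2) = 2.414214 > 1 ⇒ ∉ W

1, 3, 4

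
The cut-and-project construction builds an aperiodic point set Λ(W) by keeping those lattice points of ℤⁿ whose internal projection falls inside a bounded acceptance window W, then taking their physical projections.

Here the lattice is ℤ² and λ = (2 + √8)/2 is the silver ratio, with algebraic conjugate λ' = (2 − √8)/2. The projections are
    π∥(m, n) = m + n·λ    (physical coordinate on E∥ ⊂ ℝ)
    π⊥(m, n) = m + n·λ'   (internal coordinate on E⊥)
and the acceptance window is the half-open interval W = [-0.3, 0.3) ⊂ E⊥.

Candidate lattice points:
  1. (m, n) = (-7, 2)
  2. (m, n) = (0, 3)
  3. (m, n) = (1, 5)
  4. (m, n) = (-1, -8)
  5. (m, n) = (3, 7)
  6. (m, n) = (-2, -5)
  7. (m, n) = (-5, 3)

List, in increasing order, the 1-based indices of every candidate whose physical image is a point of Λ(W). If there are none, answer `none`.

λ' = (2−√8)/2 ≈ -0.414214.
candidate 1: (m,n)=(-7,2) → π∥ = -7+2·λ ≈ -2.171573, π⊥ = -7+2·λ' ≈ -7.828427 ∉ [-0.3, 0.3) ⇒ out
candidate 2: (m,n)=(0,3) → π∥ = 0+3·λ ≈ 7.242641, π⊥ = 0+3·λ' ≈ -1.242641 ∉ [-0.3, 0.3) ⇒ out
candidate 3: (m,n)=(1,5) → π∥ = 1+5·λ ≈ 13.071068, π⊥ = 1+5·λ' ≈ -1.071068 ∉ [-0.3, 0.3) ⇒ out
candidate 4: (m,n)=(-1,-8) → π∥ = -1-8·λ ≈ -20.313708, π⊥ = -1-8·λ' ≈ 2.313708 ∉ [-0.3, 0.3) ⇒ out
candidate 5: (m,n)=(3,7) → π∥ = 3+7·λ ≈ 19.899495, π⊥ = 3+7·λ' ≈ 0.100505 ∈ [-0.3, 0.3) ⇒ IN Λ
candidate 6: (m,n)=(-2,-5) → π∥ = -2-5·λ ≈ -14.071068, π⊥ = -2-5·λ' ≈ 0.071068 ∈ [-0.3, 0.3) ⇒ IN Λ
candidate 7: (m,n)=(-5,3) → π∥ = -5+3·λ ≈ 2.242641, π⊥ = -5+3·λ' ≈ -6.242641 ∉ [-0.3, 0.3) ⇒ out

5, 6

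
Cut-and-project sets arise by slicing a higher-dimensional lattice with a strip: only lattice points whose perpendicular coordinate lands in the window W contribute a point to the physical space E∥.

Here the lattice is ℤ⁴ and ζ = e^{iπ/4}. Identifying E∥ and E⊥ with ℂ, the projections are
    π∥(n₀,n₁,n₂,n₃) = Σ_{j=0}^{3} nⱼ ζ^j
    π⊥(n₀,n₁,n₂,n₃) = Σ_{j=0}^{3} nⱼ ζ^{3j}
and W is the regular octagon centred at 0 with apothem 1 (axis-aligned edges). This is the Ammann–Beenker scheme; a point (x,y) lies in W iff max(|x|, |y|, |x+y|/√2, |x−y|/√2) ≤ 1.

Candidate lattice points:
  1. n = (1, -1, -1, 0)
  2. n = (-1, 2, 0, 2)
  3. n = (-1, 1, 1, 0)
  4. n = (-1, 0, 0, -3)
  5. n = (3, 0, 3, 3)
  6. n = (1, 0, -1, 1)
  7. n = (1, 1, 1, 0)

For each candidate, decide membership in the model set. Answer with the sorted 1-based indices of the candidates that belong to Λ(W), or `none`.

With ζ = e^{iπ/4} the internal vectors are ζ^0,ζ^3,ζ^6,ζ^9.
#1 (1, -1, -1, 0): internal (1.707107, 0.292893); octagon support 1.707107 vs apothem 1 → ∉ W
#2 (-1, 2, 0, 2): internal (-1.000000, 2.828427); octagon support 2.828427 vs apothem 1 → ∉ W
#3 (-1, 1, 1, 0): internal (-1.707107, -0.292893); octagon support 1.707107 vs apothem 1 → ∉ W
#4 (-1, 0, 0, -3): internal (-3.121320, -2.121320); octagon support 3.707107 vs apothem 1 → ∉ W
#5 (3, 0, 3, 3): internal (5.121320, -0.878680); octagon support 5.121320 vs apothem 1 → ∉ W
#6 (1, 0, -1, 1): internal (1.707107, 1.707107); octagon support 2.414214 vs apothem 1 → ∉ W
#7 (1, 1, 1, 0): internal (0.292893, -0.292893); octagon support 0.414214 vs apothem 1 → ∈ W

7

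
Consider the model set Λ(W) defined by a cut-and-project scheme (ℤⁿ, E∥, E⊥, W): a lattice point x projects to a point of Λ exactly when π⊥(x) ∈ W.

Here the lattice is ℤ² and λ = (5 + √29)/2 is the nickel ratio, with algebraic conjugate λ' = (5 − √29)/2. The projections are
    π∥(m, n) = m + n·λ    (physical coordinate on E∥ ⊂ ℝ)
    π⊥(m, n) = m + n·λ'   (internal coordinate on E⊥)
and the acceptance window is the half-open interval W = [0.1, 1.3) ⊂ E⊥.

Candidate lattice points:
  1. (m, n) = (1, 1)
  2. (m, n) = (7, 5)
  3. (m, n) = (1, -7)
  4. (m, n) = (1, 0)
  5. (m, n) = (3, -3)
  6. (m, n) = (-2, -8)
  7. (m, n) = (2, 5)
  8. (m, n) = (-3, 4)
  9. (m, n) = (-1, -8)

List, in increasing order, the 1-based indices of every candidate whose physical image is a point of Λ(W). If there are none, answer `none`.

1, 4, 7, 9

λ' = (5−√29)/2 ≈ -0.19258.
[1] lift (1,1): star map gives 0.80742; window check 0.1 ≤ 0.80742 < 1.3 is true → IN Λ
[2] lift (7,5): star map gives 6.03709; window check 0.1 ≤ 6.03709 < 1.3 is false → out
[3] lift (1,-7): star map gives 2.34808; window check 0.1 ≤ 2.34808 < 1.3 is false → out
[4] lift (1,0): star map gives 1.00000; window check 0.1 ≤ 1.00000 < 1.3 is true → IN Λ
[5] lift (3,-3): star map gives 3.57775; window check 0.1 ≤ 3.57775 < 1.3 is false → out
[6] lift (-2,-8): star map gives -0.45934; window check 0.1 ≤ -0.45934 < 1.3 is false → out
[7] lift (2,5): star map gives 1.03709; window check 0.1 ≤ 1.03709 < 1.3 is true → IN Λ
[8] lift (-3,4): star map gives -3.77033; window check 0.1 ≤ -3.77033 < 1.3 is false → out
[9] lift (-1,-8): star map gives 0.54066; window check 0.1 ≤ 0.54066 < 1.3 is true → IN Λ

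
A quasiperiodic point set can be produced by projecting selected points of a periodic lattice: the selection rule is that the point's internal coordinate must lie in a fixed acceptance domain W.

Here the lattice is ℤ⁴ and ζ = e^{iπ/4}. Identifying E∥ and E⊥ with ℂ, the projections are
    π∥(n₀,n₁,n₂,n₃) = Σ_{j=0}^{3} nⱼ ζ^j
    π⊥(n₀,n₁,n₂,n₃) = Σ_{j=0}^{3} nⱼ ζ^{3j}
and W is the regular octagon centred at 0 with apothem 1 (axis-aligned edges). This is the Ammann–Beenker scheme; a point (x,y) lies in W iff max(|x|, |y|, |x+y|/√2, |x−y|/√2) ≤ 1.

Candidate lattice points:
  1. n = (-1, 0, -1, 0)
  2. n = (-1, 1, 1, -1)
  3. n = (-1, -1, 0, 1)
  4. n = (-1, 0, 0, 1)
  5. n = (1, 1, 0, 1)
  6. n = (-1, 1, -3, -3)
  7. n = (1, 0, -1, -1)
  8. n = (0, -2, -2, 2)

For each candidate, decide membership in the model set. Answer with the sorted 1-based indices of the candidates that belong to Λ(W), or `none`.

π⊥(n) = n₀ + n₁ζ³ + n₂ζ⁶ + n₃ζ⁹ where ζ = e^{iπ/4}.
#1 (-1, 0, -1, 0): internal (-1.0000, 1.0000); octagon support 1.4142 vs apothem 1 → ∉ W
#2 (-1, 1, 1, -1): internal (-2.4142, -1.0000); octagon support 2.4142 vs apothem 1 → ∉ W
#3 (-1, -1, 0, 1): internal (0.4142, 0.0000); octagon support 0.4142 vs apothem 1 → ∈ W
#4 (-1, 0, 0, 1): internal (-0.2929, 0.7071); octagon support 0.7071 vs apothem 1 → ∈ W
#5 (1, 1, 0, 1): internal (1.0000, 1.4142); octagon support 1.7071 vs apothem 1 → ∉ W
#6 (-1, 1, -3, -3): internal (-3.8284, 1.5858); octagon support 3.8284 vs apothem 1 → ∉ W
#7 (1, 0, -1, -1): internal (0.2929, 0.2929); octagon support 0.4142 vs apothem 1 → ∈ W
#8 (0, -2, -2, 2): internal (2.8284, 2.0000); octagon support 3.4142 vs apothem 1 → ∉ W

3, 4, 7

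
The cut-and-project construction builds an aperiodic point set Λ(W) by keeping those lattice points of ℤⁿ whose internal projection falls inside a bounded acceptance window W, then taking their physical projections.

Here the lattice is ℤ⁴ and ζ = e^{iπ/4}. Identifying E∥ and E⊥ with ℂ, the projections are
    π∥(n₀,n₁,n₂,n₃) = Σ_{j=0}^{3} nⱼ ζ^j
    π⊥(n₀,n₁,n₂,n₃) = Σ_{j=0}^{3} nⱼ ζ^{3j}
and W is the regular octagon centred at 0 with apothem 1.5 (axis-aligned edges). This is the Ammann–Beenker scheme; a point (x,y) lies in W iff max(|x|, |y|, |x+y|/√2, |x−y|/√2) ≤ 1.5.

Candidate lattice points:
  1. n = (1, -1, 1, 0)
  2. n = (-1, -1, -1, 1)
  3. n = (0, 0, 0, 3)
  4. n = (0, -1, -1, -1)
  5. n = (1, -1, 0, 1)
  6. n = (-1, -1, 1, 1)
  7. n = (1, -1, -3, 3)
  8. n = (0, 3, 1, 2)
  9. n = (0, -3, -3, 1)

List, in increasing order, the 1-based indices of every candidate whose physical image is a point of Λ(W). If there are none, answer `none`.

2, 4, 6

Internal map: ζ^{3j} for j=0..3 gives (1,0), (−√2/2,√2/2), (0,−1), (√2/2,√2/2).
#1 (1, -1, 1, 0): internal (1.707107, -1.707107); octagon support 2.414214 vs apothem 1.5 → ∉ W
#2 (-1, -1, -1, 1): internal (0.414214, 1.000000); octagon support 1.000000 vs apothem 1.5 → ∈ W
#3 (0, 0, 0, 3): internal (2.121320, 2.121320); octagon support 3.000000 vs apothem 1.5 → ∉ W
#4 (0, -1, -1, -1): internal (0.000000, -0.414214); octagon support 0.414214 vs apothem 1.5 → ∈ W
#5 (1, -1, 0, 1): internal (2.414214, 0.000000); octagon support 2.414214 vs apothem 1.5 → ∉ W
#6 (-1, -1, 1, 1): internal (0.414214, -1.000000); octagon support 1.000000 vs apothem 1.5 → ∈ W
#7 (1, -1, -3, 3): internal (3.828427, 4.414214); octagon support 5.828427 vs apothem 1.5 → ∉ W
#8 (0, 3, 1, 2): internal (-0.707107, 2.535534); octagon support 2.535534 vs apothem 1.5 → ∉ W
#9 (0, -3, -3, 1): internal (2.828427, 1.585786); octagon support 3.121320 vs apothem 1.5 → ∉ W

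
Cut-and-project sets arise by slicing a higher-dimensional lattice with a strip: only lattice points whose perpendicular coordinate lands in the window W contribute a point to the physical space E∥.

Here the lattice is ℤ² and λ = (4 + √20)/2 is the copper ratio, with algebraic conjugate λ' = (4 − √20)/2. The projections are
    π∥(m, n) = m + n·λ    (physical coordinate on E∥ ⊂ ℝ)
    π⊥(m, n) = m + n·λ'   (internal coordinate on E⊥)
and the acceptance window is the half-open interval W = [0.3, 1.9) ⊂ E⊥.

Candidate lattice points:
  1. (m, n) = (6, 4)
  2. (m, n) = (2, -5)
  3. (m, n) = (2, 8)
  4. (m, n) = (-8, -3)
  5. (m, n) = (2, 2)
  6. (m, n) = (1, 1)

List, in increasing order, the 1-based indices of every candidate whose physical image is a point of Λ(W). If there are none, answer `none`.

5, 6

Compute λ' = (4−√20)/2 = -0.2361, so π⊥(m,n) = m -0.2361·n.
[1] lift (6,4): star map gives 5.0557; window check 0.3 ≤ 5.0557 < 1.9 is false → out
[2] lift (2,-5): star map gives 3.1803; window check 0.3 ≤ 3.1803 < 1.9 is false → out
[3] lift (2,8): star map gives 0.1115; window check 0.3 ≤ 0.1115 < 1.9 is false → out
[4] lift (-8,-3): star map gives -7.2918; window check 0.3 ≤ -7.2918 < 1.9 is false → out
[5] lift (2,2): star map gives 1.5279; window check 0.3 ≤ 1.5279 < 1.9 is true → IN Λ
[6] lift (1,1): star map gives 0.7639; window check 0.3 ≤ 0.7639 < 1.9 is true → IN Λ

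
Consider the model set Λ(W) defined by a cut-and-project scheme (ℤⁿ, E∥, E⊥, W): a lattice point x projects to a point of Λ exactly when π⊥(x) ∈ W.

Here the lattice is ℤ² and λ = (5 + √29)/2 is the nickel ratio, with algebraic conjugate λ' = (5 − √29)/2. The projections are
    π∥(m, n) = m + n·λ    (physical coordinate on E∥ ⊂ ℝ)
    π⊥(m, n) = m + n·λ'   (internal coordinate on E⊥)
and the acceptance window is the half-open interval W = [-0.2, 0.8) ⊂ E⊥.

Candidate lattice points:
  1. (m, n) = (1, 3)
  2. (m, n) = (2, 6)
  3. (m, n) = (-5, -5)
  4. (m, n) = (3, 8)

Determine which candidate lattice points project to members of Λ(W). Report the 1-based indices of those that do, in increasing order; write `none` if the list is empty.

λ' = (5−√29)/2 ≈ -0.19258.
#1 (1,3): internal coord 1 + (3)·λ' = +0.42225; +0.42225 ∈ [-0.2, 0.8) → IN Λ
#2 (2,6): internal coord 2 + (6)·λ' = +0.84451; +0.84451 ∉ [-0.2, 0.8) → out
#3 (-5,-5): internal coord -5 + (-5)·λ' = -4.03709; -4.03709 ∉ [-0.2, 0.8) → out
#4 (3,8): internal coord 3 + (8)·λ' = +1.45934; +1.45934 ∉ [-0.2, 0.8) → out

1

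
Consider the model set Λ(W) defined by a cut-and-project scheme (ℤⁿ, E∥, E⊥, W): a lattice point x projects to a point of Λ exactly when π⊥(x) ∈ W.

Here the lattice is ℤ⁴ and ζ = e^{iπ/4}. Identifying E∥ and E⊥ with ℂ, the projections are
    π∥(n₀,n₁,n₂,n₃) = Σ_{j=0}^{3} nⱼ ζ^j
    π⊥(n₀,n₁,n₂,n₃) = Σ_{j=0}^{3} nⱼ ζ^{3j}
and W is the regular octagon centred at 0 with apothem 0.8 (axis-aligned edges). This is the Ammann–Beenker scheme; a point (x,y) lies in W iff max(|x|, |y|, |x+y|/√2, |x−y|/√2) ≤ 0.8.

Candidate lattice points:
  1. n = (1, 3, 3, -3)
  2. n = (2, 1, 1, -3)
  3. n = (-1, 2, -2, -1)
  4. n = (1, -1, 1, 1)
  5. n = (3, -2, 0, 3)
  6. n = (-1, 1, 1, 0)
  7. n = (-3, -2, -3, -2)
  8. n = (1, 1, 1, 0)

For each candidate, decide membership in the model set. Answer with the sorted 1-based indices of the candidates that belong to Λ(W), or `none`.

8

π⊥(n) = n₀ + n₁ζ³ + n₂ζ⁶ + n₃ζ⁹ where ζ = e^{iπ/4}.
candidate 1: n = (1, 3, 3, -3) → π⊥ ≈ (-3.24264, -3.00000); max(|x|,|y|,|x±y|/√2) = 4.41421 > 0.8 ⇒ ∉ W
candidate 2: n = (2, 1, 1, -3) → π⊥ ≈ (-0.82843, -2.41421); max(|x|,|y|,|x±y|/√2) = 2.41421 > 0.8 ⇒ ∉ W
candidate 3: n = (-1, 2, -2, -1) → π⊥ ≈ (-3.12132, +2.70711); max(|x|,|y|,|x±y|/√2) = 4.12132 > 0.8 ⇒ ∉ W
candidate 4: n = (1, -1, 1, 1) → π⊥ ≈ (+2.41421, -1.00000); max(|x|,|y|,|x±y|/√2) = 2.41421 > 0.8 ⇒ ∉ W
candidate 5: n = (3, -2, 0, 3) → π⊥ ≈ (+6.53553, +0.70711); max(|x|,|y|,|x±y|/√2) = 6.53553 > 0.8 ⇒ ∉ W
candidate 6: n = (-1, 1, 1, 0) → π⊥ ≈ (-1.70711, -0.29289); max(|x|,|y|,|x±y|/√2) = 1.70711 > 0.8 ⇒ ∉ W
candidate 7: n = (-3, -2, -3, -2) → π⊥ ≈ (-3.00000, +0.17157); max(|x|,|y|,|x±y|/√2) = 3.00000 > 0.8 ⇒ ∉ W
candidate 8: n = (1, 1, 1, 0) → π⊥ ≈ (+0.29289, -0.29289); max(|x|,|y|,|x±y|/√2) = 0.41421 ≤ 0.8 ⇒ ∈ W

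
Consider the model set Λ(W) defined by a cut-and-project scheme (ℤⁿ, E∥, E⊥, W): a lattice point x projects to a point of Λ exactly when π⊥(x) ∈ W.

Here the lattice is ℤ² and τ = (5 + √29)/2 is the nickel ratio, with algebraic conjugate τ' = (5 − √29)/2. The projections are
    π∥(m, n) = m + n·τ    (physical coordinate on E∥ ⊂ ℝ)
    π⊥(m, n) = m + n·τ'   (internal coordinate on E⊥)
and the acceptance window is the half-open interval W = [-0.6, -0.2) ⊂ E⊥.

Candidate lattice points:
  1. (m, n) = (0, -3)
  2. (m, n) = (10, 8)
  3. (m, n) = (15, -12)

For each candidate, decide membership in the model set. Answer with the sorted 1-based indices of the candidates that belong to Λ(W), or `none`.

none

Compute τ' = (5−√29)/2 = -0.19258, so π⊥(m,n) = m -0.19258·n.
#1 (0,-3): internal coord 0 + (-3)·τ' = +0.57775; +0.57775 ∉ [-0.6, -0.2) → out
#2 (10,8): internal coord 10 + (8)·τ' = +8.45934; +8.45934 ∉ [-0.6, -0.2) → out
#3 (15,-12): internal coord 15 + (-12)·τ' = +17.31099; +17.31099 ∉ [-0.6, -0.2) → out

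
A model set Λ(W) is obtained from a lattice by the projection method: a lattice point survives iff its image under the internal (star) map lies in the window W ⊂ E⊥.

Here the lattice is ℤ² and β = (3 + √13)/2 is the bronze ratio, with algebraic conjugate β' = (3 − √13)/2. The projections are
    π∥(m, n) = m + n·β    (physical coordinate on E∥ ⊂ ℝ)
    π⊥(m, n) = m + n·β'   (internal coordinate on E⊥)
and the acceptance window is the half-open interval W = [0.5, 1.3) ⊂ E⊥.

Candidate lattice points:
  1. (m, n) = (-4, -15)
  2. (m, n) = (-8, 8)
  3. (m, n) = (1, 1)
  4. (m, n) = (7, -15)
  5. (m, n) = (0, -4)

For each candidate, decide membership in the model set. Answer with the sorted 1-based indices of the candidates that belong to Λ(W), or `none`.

Numerically β ≈ 3.3028 and β' = −1/β ≈ -0.3028.
#1 (-4,-15): internal coord -4 + (-15)·β' = +0.5416; +0.5416 ∈ [0.5, 1.3) → IN Λ
#2 (-8,8): internal coord -8 + (8)·β' = -10.4222; -10.4222 ∉ [0.5, 1.3) → out
#3 (1,1): internal coord 1 + (1)·β' = +0.6972; +0.6972 ∈ [0.5, 1.3) → IN Λ
#4 (7,-15): internal coord 7 + (-15)·β' = +11.5416; +11.5416 ∉ [0.5, 1.3) → out
#5 (0,-4): internal coord 0 + (-4)·β' = +1.2111; +1.2111 ∈ [0.5, 1.3) → IN Λ

1, 3, 5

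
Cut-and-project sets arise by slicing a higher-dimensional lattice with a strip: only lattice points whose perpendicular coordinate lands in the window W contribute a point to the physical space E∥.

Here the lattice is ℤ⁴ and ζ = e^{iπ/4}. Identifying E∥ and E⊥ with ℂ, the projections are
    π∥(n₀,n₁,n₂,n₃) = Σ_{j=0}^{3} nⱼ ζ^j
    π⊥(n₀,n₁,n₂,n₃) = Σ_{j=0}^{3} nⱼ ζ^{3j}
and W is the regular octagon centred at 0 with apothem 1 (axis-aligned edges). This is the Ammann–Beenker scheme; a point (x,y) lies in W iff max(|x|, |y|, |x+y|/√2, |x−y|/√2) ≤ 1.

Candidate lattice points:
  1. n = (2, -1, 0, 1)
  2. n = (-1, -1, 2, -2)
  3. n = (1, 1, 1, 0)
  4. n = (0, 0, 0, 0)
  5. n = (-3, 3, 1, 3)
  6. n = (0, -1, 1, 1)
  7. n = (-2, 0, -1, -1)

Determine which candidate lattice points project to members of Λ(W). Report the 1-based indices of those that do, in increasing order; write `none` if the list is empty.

π⊥(n) = n₀ + n₁ζ³ + n₂ζ⁶ + n₃ζ⁹ where ζ = e^{iπ/4}.
#1 (2, -1, 0, 1): internal (3.414214, 0.000000); octagon support 3.414214 vs apothem 1 → ∉ W
#2 (-1, -1, 2, -2): internal (-1.707107, -4.121320); octagon support 4.121320 vs apothem 1 → ∉ W
#3 (1, 1, 1, 0): internal (0.292893, -0.292893); octagon support 0.414214 vs apothem 1 → ∈ W
#4 (0, 0, 0, 0): internal (0.000000, 0.000000); octagon support 0.000000 vs apothem 1 → ∈ W
#5 (-3, 3, 1, 3): internal (-3.000000, 3.242641); octagon support 4.414214 vs apothem 1 → ∉ W
#6 (0, -1, 1, 1): internal (1.414214, -1.000000); octagon support 1.707107 vs apothem 1 → ∉ W
#7 (-2, 0, -1, -1): internal (-2.707107, 0.292893); octagon support 2.707107 vs apothem 1 → ∉ W

3, 4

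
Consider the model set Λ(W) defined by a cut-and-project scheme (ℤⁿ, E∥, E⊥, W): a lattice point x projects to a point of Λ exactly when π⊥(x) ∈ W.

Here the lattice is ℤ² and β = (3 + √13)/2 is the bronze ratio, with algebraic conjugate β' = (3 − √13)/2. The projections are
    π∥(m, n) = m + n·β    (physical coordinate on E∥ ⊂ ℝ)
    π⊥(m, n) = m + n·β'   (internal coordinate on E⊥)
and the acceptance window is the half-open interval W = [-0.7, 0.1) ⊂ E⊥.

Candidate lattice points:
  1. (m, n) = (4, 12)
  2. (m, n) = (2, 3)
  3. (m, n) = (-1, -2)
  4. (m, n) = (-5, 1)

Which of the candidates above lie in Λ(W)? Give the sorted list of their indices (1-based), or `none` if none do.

Numerically β ≈ 3.3028 and β' = −1/β ≈ -0.3028.
candidate 1: (m,n)=(4,12) → π∥ = 4+12·β ≈ 43.6333, π⊥ = 4+12·β' ≈ 0.3667 ∉ [-0.7, 0.1) ⇒ out
candidate 2: (m,n)=(2,3) → π∥ = 2+3·β ≈ 11.9083, π⊥ = 2+3·β' ≈ 1.0917 ∉ [-0.7, 0.1) ⇒ out
candidate 3: (m,n)=(-1,-2) → π∥ = -1-2·β ≈ -7.6056, π⊥ = -1-2·β' ≈ -0.3944 ∈ [-0.7, 0.1) ⇒ IN Λ
candidate 4: (m,n)=(-5,1) → π∥ = -5+1·β ≈ -1.6972, π⊥ = -5+1·β' ≈ -5.3028 ∉ [-0.7, 0.1) ⇒ out

3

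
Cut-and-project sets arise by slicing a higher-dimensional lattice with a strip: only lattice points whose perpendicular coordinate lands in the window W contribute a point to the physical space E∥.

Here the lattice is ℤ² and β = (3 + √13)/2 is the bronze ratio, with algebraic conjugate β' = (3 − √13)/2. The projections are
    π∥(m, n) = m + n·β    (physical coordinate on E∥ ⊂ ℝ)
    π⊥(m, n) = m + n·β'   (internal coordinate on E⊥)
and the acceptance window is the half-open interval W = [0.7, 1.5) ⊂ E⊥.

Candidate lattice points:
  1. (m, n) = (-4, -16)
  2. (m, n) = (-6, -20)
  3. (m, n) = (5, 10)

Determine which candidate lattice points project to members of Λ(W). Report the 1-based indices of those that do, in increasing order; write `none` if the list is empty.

Compute β' = (3−√13)/2 = -0.302776, so π⊥(m,n) = m -0.302776·n.
#1 (-4,-16): internal coord -4 + (-16)·β' = +0.844410; +0.844410 ∈ [0.7, 1.5) → IN Λ
#2 (-6,-20): internal coord -6 + (-20)·β' = +0.055513; +0.055513 ∉ [0.7, 1.5) → out
#3 (5,10): internal coord 5 + (10)·β' = +1.972244; +1.972244 ∉ [0.7, 1.5) → out

1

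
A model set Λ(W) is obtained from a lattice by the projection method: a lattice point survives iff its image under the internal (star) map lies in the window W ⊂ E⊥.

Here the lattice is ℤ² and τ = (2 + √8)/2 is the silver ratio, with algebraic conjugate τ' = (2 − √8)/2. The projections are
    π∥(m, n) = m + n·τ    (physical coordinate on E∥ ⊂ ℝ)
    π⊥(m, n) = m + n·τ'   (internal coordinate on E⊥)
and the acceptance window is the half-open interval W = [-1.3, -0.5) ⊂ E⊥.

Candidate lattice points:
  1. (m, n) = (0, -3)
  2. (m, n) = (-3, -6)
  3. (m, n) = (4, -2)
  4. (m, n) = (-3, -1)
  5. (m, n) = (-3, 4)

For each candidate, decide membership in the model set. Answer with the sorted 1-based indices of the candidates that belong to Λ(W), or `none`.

Compute τ' = (2−√8)/2 = -0.4142, so π⊥(m,n) = m -0.4142·n.
candidate 1: (m,n)=(0,-3) → π∥ = 0-3·τ ≈ -7.2426, π⊥ = 0-3·τ' ≈ 1.2426 ∉ [-1.3, -0.5) ⇒ out
candidate 2: (m,n)=(-3,-6) → π∥ = -3-6·τ ≈ -17.4853, π⊥ = -3-6·τ' ≈ -0.5147 ∈ [-1.3, -0.5) ⇒ IN Λ
candidate 3: (m,n)=(4,-2) → π∥ = 4-2·τ ≈ -0.8284, π⊥ = 4-2·τ' ≈ 4.8284 ∉ [-1.3, -0.5) ⇒ out
candidate 4: (m,n)=(-3,-1) → π∥ = -3-1·τ ≈ -5.4142, π⊥ = -3-1·τ' ≈ -2.5858 ∉ [-1.3, -0.5) ⇒ out
candidate 5: (m,n)=(-3,4) → π∥ = -3+4·τ ≈ 6.6569, π⊥ = -3+4·τ' ≈ -4.6569 ∉ [-1.3, -0.5) ⇒ out

2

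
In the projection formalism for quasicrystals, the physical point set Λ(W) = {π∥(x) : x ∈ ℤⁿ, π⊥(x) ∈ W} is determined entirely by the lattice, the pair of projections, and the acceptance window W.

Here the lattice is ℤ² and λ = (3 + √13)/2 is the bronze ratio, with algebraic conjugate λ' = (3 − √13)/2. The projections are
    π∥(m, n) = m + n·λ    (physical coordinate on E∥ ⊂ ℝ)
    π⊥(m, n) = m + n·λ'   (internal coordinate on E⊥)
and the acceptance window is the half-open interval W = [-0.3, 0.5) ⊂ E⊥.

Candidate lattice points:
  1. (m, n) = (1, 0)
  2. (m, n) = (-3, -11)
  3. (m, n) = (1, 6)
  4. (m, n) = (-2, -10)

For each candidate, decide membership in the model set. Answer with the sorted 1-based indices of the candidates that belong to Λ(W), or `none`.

2

Compute λ' = (3−√13)/2 = -0.30278, so π⊥(m,n) = m -0.30278·n.
candidate 1: (m,n)=(1,0) → π∥ = 1+0·λ ≈ 1.00000, π⊥ = 1+0·λ' ≈ 1.00000 ∉ [-0.3, 0.5) ⇒ out
candidate 2: (m,n)=(-3,-11) → π∥ = -3-11·λ ≈ -39.33053, π⊥ = -3-11·λ' ≈ 0.33053 ∈ [-0.3, 0.5) ⇒ IN Λ
candidate 3: (m,n)=(1,6) → π∥ = 1+6·λ ≈ 20.81665, π⊥ = 1+6·λ' ≈ -0.81665 ∉ [-0.3, 0.5) ⇒ out
candidate 4: (m,n)=(-2,-10) → π∥ = -2-10·λ ≈ -35.02776, π⊥ = -2-10·λ' ≈ 1.02776 ∉ [-0.3, 0.5) ⇒ out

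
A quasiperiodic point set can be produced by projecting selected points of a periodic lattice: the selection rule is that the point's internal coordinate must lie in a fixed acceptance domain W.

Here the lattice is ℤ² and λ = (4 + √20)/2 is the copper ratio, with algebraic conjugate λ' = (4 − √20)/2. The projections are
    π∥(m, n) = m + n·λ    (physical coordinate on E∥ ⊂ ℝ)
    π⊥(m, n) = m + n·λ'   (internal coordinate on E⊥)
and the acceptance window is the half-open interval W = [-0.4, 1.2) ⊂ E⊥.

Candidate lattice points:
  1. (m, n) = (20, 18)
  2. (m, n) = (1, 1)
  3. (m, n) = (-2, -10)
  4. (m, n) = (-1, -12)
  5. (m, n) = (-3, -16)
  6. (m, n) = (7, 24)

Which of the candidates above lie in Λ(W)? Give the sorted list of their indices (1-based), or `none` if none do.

2, 3, 5

λ' = (4−√20)/2 ≈ -0.2361.
#1 (20,18): internal coord 20 + (18)·λ' = +15.7508; +15.7508 ∉ [-0.4, 1.2) → out
#2 (1,1): internal coord 1 + (1)·λ' = +0.7639; +0.7639 ∈ [-0.4, 1.2) → IN Λ
#3 (-2,-10): internal coord -2 + (-10)·λ' = +0.3607; +0.3607 ∈ [-0.4, 1.2) → IN Λ
#4 (-1,-12): internal coord -1 + (-12)·λ' = +1.8328; +1.8328 ∉ [-0.4, 1.2) → out
#5 (-3,-16): internal coord -3 + (-16)·λ' = +0.7771; +0.7771 ∈ [-0.4, 1.2) → IN Λ
#6 (7,24): internal coord 7 + (24)·λ' = +1.3344; +1.3344 ∉ [-0.4, 1.2) → out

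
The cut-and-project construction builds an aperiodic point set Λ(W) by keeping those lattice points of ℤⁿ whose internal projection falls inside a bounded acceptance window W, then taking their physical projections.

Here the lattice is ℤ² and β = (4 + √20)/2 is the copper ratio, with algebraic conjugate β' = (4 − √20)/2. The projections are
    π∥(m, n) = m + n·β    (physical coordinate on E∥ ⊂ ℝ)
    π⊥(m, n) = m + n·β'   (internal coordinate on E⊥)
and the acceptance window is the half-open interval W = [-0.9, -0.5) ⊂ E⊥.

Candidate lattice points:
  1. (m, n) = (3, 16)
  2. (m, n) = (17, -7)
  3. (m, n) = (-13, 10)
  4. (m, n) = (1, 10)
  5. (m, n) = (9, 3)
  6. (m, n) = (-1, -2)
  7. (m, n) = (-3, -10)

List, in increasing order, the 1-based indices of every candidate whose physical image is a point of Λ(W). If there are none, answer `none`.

1, 6, 7

β' = (4−√20)/2 ≈ -0.2361.
#1 (3,16): internal coord 3 + (16)·β' = -0.7771; -0.7771 ∈ [-0.9, -0.5) → IN Λ
#2 (17,-7): internal coord 17 + (-7)·β' = +18.6525; +18.6525 ∉ [-0.9, -0.5) → out
#3 (-13,10): internal coord -13 + (10)·β' = -15.3607; -15.3607 ∉ [-0.9, -0.5) → out
#4 (1,10): internal coord 1 + (10)·β' = -1.3607; -1.3607 ∉ [-0.9, -0.5) → out
#5 (9,3): internal coord 9 + (3)·β' = +8.2918; +8.2918 ∉ [-0.9, -0.5) → out
#6 (-1,-2): internal coord -1 + (-2)·β' = -0.5279; -0.5279 ∈ [-0.9, -0.5) → IN Λ
#7 (-3,-10): internal coord -3 + (-10)·β' = -0.6393; -0.6393 ∈ [-0.9, -0.5) → IN Λ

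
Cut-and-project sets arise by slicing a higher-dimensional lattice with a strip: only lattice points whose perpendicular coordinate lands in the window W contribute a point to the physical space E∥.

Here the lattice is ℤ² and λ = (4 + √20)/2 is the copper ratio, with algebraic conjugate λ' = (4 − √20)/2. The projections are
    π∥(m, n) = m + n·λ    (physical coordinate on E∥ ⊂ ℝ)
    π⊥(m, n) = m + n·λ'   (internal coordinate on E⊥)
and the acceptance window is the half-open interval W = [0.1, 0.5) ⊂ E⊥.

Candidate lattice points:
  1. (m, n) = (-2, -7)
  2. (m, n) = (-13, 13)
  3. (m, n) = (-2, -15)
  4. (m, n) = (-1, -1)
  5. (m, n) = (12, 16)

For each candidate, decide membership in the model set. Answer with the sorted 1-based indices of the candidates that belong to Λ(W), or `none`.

Compute λ' = (4−√20)/2 = -0.23607, so π⊥(m,n) = m -0.23607·n.
[1] lift (-2,-7): star map gives -0.34752; window check 0.1 ≤ -0.34752 < 0.5 is false → out
[2] lift (-13,13): star map gives -16.06888; window check 0.1 ≤ -16.06888 < 0.5 is false → out
[3] lift (-2,-15): star map gives 1.54102; window check 0.1 ≤ 1.54102 < 0.5 is false → out
[4] lift (-1,-1): star map gives -0.76393; window check 0.1 ≤ -0.76393 < 0.5 is false → out
[5] lift (12,16): star map gives 8.22291; window check 0.1 ≤ 8.22291 < 0.5 is false → out

none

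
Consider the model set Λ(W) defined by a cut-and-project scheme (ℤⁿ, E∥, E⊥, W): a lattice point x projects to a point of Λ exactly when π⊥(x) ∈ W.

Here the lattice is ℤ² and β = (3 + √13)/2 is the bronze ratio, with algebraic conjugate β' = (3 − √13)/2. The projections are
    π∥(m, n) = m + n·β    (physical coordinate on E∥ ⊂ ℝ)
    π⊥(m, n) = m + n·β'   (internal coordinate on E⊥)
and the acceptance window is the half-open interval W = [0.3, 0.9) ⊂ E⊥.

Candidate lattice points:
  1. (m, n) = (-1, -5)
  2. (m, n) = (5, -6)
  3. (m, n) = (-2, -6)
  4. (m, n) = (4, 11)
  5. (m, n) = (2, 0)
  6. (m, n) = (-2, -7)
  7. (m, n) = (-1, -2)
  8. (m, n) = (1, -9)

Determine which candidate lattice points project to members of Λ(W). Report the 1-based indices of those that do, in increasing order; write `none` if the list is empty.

1, 4

Compute β' = (3−√13)/2 = -0.30278, so π⊥(m,n) = m -0.30278·n.
#1 (-1,-5): internal coord -1 + (-5)·β' = +0.51388; +0.51388 ∈ [0.3, 0.9) → IN Λ
#2 (5,-6): internal coord 5 + (-6)·β' = +6.81665; +6.81665 ∉ [0.3, 0.9) → out
#3 (-2,-6): internal coord -2 + (-6)·β' = -0.18335; -0.18335 ∉ [0.3, 0.9) → out
#4 (4,11): internal coord 4 + (11)·β' = +0.66947; +0.66947 ∈ [0.3, 0.9) → IN Λ
#5 (2,0): internal coord 2 + (0)·β' = +2.00000; +2.00000 ∉ [0.3, 0.9) → out
#6 (-2,-7): internal coord -2 + (-7)·β' = +0.11943; +0.11943 ∉ [0.3, 0.9) → out
#7 (-1,-2): internal coord -1 + (-2)·β' = -0.39445; -0.39445 ∉ [0.3, 0.9) → out
#8 (1,-9): internal coord 1 + (-9)·β' = +3.72498; +3.72498 ∉ [0.3, 0.9) → out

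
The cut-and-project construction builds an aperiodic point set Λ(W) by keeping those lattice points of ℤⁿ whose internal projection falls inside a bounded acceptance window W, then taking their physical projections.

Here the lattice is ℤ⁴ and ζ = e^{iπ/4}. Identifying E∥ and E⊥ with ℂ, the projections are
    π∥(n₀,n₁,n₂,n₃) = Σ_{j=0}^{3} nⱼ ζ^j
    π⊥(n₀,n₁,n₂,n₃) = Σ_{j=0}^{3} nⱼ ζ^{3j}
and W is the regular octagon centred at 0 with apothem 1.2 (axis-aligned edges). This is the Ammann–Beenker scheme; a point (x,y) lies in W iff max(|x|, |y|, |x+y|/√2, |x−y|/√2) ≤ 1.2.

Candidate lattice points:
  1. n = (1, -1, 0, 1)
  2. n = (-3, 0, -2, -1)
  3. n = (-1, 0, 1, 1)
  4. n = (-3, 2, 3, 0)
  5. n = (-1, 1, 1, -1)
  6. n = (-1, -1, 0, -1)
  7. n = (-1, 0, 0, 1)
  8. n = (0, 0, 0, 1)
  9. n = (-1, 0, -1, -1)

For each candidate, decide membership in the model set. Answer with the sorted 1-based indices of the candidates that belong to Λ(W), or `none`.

Internal map: ζ^{3j} for j=0..3 gives (1,0), (−√2/2,√2/2), (0,−1), (√2/2,√2/2).
candidate 1: n = (1, -1, 0, 1) → π⊥ ≈ (+2.41421, +0.00000); max(|x|,|y|,|x±y|/√2) = 2.41421 > 1.2 ⇒ ∉ W
candidate 2: n = (-3, 0, -2, -1) → π⊥ ≈ (-3.70711, +1.29289); max(|x|,|y|,|x±y|/√2) = 3.70711 > 1.2 ⇒ ∉ W
candidate 3: n = (-1, 0, 1, 1) → π⊥ ≈ (-0.29289, -0.29289); max(|x|,|y|,|x±y|/√2) = 0.41421 ≤ 1.2 ⇒ ∈ W
candidate 4: n = (-3, 2, 3, 0) → π⊥ ≈ (-4.41421, -1.58579); max(|x|,|y|,|x±y|/√2) = 4.41421 > 1.2 ⇒ ∉ W
candidate 5: n = (-1, 1, 1, -1) → π⊥ ≈ (-2.41421, -1.00000); max(|x|,|y|,|x±y|/√2) = 2.41421 > 1.2 ⇒ ∉ W
candidate 6: n = (-1, -1, 0, -1) → π⊥ ≈ (-1.00000, -1.41421); max(|x|,|y|,|x±y|/√2) = 1.70711 > 1.2 ⇒ ∉ W
candidate 7: n = (-1, 0, 0, 1) → π⊥ ≈ (-0.29289, +0.70711); max(|x|,|y|,|x±y|/√2) = 0.70711 ≤ 1.2 ⇒ ∈ W
candidate 8: n = (0, 0, 0, 1) → π⊥ ≈ (+0.70711, +0.70711); max(|x|,|y|,|x±y|/√2) = 1.00000 ≤ 1.2 ⇒ ∈ W
candidate 9: n = (-1, 0, -1, -1) → π⊥ ≈ (-1.70711, +0.29289); max(|x|,|y|,|x±y|/√2) = 1.70711 > 1.2 ⇒ ∉ W

3, 7, 8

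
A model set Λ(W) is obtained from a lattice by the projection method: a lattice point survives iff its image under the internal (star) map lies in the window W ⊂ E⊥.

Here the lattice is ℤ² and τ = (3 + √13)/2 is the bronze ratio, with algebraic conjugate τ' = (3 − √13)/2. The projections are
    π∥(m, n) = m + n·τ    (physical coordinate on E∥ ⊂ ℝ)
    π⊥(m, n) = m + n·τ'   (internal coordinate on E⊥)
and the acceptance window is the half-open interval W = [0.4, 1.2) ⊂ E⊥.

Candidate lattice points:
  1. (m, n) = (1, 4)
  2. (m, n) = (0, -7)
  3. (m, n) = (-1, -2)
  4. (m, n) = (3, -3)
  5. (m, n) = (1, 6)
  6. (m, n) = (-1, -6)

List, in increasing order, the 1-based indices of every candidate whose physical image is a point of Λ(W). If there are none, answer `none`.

Compute τ' = (3−√13)/2 = -0.3028, so π⊥(m,n) = m -0.3028·n.
[1] lift (1,4): star map gives -0.2111; window check 0.4 ≤ -0.2111 < 1.2 is false → out
[2] lift (0,-7): star map gives 2.1194; window check 0.4 ≤ 2.1194 < 1.2 is false → out
[3] lift (-1,-2): star map gives -0.3944; window check 0.4 ≤ -0.3944 < 1.2 is false → out
[4] lift (3,-3): star map gives 3.9083; window check 0.4 ≤ 3.9083 < 1.2 is false → out
[5] lift (1,6): star map gives -0.8167; window check 0.4 ≤ -0.8167 < 1.2 is false → out
[6] lift (-1,-6): star map gives 0.8167; window check 0.4 ≤ 0.8167 < 1.2 is true → IN Λ

6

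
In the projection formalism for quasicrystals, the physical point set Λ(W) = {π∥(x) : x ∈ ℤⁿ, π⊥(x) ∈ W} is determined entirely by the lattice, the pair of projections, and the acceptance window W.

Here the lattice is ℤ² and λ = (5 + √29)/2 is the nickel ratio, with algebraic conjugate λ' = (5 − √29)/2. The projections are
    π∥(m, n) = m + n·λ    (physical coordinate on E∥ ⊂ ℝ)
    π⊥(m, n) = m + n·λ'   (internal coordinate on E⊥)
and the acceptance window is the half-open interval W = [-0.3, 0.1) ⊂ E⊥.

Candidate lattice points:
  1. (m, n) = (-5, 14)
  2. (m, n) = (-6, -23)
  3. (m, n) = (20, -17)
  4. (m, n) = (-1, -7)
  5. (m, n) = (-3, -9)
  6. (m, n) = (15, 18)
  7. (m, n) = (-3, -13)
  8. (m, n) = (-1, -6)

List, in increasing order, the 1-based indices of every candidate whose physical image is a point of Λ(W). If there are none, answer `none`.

λ' = (5−√29)/2 ≈ -0.192582.
#1 (-5,14): internal coord -5 + (14)·λ' = -7.696154; -7.696154 ∉ [-0.3, 0.1) → out
#2 (-6,-23): internal coord -6 + (-23)·λ' = -1.570605; -1.570605 ∉ [-0.3, 0.1) → out
#3 (20,-17): internal coord 20 + (-17)·λ' = +23.273901; +23.273901 ∉ [-0.3, 0.1) → out
#4 (-1,-7): internal coord -1 + (-7)·λ' = +0.348077; +0.348077 ∉ [-0.3, 0.1) → out
#5 (-3,-9): internal coord -3 + (-9)·λ' = -1.266758; -1.266758 ∉ [-0.3, 0.1) → out
#6 (15,18): internal coord 15 + (18)·λ' = +11.533517; +11.533517 ∉ [-0.3, 0.1) → out
#7 (-3,-13): internal coord -3 + (-13)·λ' = -0.496429; -0.496429 ∉ [-0.3, 0.1) → out
#8 (-1,-6): internal coord -1 + (-6)·λ' = +0.155494; +0.155494 ∉ [-0.3, 0.1) → out

none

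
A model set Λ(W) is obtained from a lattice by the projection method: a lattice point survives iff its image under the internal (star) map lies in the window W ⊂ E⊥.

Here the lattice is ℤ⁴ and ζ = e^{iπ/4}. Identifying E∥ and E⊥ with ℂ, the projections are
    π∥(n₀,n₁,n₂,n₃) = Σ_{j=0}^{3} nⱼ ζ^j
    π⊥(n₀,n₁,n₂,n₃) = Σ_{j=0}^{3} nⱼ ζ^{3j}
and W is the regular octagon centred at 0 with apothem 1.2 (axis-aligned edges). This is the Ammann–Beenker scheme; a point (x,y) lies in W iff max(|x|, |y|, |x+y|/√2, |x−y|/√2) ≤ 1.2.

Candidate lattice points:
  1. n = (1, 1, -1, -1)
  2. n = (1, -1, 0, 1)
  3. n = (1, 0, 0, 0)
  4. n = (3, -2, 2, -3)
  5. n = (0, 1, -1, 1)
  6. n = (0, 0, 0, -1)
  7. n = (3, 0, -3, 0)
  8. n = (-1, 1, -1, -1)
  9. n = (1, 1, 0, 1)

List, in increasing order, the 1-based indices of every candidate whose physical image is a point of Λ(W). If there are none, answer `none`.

π⊥(n) = n₀ + n₁ζ³ + n₂ζ⁶ + n₃ζ⁹ where ζ = e^{iπ/4}.
candidate 1: n = (1, 1, -1, -1) → π⊥ ≈ (-0.414214, +1.000000); max(|x|,|y|,|x±y|/√2) = 1.000000 ≤ 1.2 ⇒ ∈ W
candidate 2: n = (1, -1, 0, 1) → π⊥ ≈ (+2.414214, +0.000000); max(|x|,|y|,|x±y|/√2) = 2.414214 > 1.2 ⇒ ∉ W
candidate 3: n = (1, 0, 0, 0) → π⊥ ≈ (+1.000000, +0.000000); max(|x|,|y|,|x±y|/√2) = 1.000000 ≤ 1.2 ⇒ ∈ W
candidate 4: n = (3, -2, 2, -3) → π⊥ ≈ (+2.292893, -5.535534); max(|x|,|y|,|x±y|/√2) = 5.535534 > 1.2 ⇒ ∉ W
candidate 5: n = (0, 1, -1, 1) → π⊥ ≈ (+0.000000, +2.414214); max(|x|,|y|,|x±y|/√2) = 2.414214 > 1.2 ⇒ ∉ W
candidate 6: n = (0, 0, 0, -1) → π⊥ ≈ (-0.707107, -0.707107); max(|x|,|y|,|x±y|/√2) = 1.000000 ≤ 1.2 ⇒ ∈ W
candidate 7: n = (3, 0, -3, 0) → π⊥ ≈ (+3.000000, +3.000000); max(|x|,|y|,|x±y|/√2) = 4.242641 > 1.2 ⇒ ∉ W
candidate 8: n = (-1, 1, -1, -1) → π⊥ ≈ (-2.414214, +1.000000); max(|x|,|y|,|x±y|/√2) = 2.414214 > 1.2 ⇒ ∉ W
candidate 9: n = (1, 1, 0, 1) → π⊥ ≈ (+1.000000, +1.414214); max(|x|,|y|,|x±y|/√2) = 1.707107 > 1.2 ⇒ ∉ W

1, 3, 6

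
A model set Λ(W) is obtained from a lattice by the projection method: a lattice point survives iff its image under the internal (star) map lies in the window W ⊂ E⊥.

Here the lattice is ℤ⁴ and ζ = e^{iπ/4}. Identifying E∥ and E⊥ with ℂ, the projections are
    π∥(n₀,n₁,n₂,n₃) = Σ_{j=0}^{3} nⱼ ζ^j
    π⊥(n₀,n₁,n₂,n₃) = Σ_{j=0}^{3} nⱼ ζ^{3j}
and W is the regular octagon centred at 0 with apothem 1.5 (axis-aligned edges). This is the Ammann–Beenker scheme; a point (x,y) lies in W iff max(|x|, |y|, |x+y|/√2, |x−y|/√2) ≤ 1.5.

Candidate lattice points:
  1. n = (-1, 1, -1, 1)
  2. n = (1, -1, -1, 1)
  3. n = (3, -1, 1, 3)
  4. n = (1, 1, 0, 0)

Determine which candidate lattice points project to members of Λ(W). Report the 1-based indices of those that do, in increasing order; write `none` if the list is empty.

4

π⊥(n) = n₀ + n₁ζ³ + n₂ζ⁶ + n₃ζ⁹ where ζ = e^{iπ/4}.
#1 (-1, 1, -1, 1): internal (-1.00000, 2.41421); octagon support 2.41421 vs apothem 1.5 → ∉ W
#2 (1, -1, -1, 1): internal (2.41421, 1.00000); octagon support 2.41421 vs apothem 1.5 → ∉ W
#3 (3, -1, 1, 3): internal (5.82843, 0.41421); octagon support 5.82843 vs apothem 1.5 → ∉ W
#4 (1, 1, 0, 0): internal (0.29289, 0.70711); octagon support 0.70711 vs apothem 1.5 → ∈ W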